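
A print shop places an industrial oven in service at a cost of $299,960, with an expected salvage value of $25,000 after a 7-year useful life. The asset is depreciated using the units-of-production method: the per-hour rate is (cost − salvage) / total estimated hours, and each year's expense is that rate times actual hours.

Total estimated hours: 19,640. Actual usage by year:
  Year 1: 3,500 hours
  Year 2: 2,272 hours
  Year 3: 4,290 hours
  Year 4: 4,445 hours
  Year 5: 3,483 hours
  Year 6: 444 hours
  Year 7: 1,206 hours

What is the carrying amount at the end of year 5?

Depreciable base = $299,960 − $25,000 = $274,960.
Rate = $274,960 / 19,640 hours = $14 per hour.
Year 1: 3,500 × $14 = $49,000. Book value $250,960.
Year 2: 2,272 × $14 = $31,808. Book value $219,152.
Year 3: 4,290 × $14 = $60,060. Book value $159,092.
Year 4: 4,445 × $14 = $62,230. Book value $96,862.
Year 5: 3,483 × $14 = $48,762. Book value $48,100.

$48,100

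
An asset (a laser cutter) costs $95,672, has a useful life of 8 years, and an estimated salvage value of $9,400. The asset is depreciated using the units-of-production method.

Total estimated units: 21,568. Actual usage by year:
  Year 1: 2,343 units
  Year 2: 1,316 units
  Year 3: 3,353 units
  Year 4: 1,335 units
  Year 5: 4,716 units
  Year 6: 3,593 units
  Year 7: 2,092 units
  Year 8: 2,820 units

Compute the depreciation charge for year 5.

$18,864

Depreciable base = $95,672 − $9,400 = $86,272.
Rate = $86,272 / 21,568 units = $4 per unit.
Year 1: 2,343 × $4 = $9,372. Book value $86,300.
Year 2: 1,316 × $4 = $5,264. Book value $81,036.
Year 3: 3,353 × $4 = $13,412. Book value $67,624.
Year 4: 1,335 × $4 = $5,340. Book value $62,284.
Year 5: 4,716 × $4 = $18,864. Book value $43,420.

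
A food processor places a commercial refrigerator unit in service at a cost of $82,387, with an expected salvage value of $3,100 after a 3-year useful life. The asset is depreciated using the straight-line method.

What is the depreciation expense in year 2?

Depreciable base = $82,387 − $3,100 = $79,287.
Annual expense = $79,287 / 3 = $26,429.

$26,429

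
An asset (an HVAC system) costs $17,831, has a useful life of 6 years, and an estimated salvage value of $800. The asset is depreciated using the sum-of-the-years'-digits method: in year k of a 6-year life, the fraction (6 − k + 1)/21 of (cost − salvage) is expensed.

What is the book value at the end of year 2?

$8,910

Depreciable base = $17,831 − $800 = $17,031.
Sum of the years' digits = 6+5+4+3+2+1 = 21.
Year 1: $17,031 × 6/21 = $4,866. Book value $12,965.
Year 2: $17,031 × 5/21 = $4,055. Book value $8,910.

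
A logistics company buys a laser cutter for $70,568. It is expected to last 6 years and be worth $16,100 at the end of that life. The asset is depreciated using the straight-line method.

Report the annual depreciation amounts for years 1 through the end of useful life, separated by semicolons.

Depreciable base = $70,568 − $16,100 = $54,468.
Annual expense = $54,468 / 6 = $9,078.
End of year 1: book value $61,490.
End of year 2: book value $52,412.
End of year 3: book value $43,334.
End of year 4: book value $34,256.
End of year 5: book value $25,178.
End of year 6: book value $16,100.

$9,078; $9,078; $9,078; $9,078; $9,078; $9,078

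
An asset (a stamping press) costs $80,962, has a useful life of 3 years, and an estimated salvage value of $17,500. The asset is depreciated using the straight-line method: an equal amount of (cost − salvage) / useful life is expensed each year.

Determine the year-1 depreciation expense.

Depreciable base = $80,962 − $17,500 = $63,462.
Annual expense = $63,462 / 3 = $21,154.

$21,154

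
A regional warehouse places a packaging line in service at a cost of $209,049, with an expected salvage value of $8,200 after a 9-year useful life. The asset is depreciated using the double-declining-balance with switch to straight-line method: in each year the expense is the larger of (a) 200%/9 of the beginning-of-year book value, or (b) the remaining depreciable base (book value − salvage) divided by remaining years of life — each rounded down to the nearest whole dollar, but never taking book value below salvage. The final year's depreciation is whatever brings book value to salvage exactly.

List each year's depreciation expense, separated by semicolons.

Depreciable base = $209,049 − $8,200 = $200,849.
Year 1: DB = ⌊$209,049 × 200%/9⌋ = $46,455; SL = ⌊$200,849/9⌋ = $22,316 → take DB $46,455. Book value $162,594.
Year 2: DB = ⌊$162,594 × 200%/9⌋ = $36,132; SL = ⌊$154,394/8⌋ = $19,299 → take DB $36,132. Book value $126,462.
Year 3: DB = ⌊$126,462 × 200%/9⌋ = $28,102; SL = ⌊$118,262/7⌋ = $16,894 → take DB $28,102. Book value $98,360.
Year 4: DB = ⌊$98,360 × 200%/9⌋ = $21,857; SL = ⌊$90,160/6⌋ = $15,026 → take DB $21,857. Book value $76,503.
Year 5: DB = ⌊$76,503 × 200%/9⌋ = $17,000; SL = ⌊$68,303/5⌋ = $13,660 → take DB $17,000. Book value $59,503.
Year 6: DB = ⌊$59,503 × 200%/9⌋ = $13,222; SL = ⌊$51,303/4⌋ = $12,825 → take DB $13,222. Book value $46,281.
Year 7: DB = ⌊$46,281 × 200%/9⌋ = $10,284; SL = ⌊$38,081/3⌋ = $12,693 → take SL $12,693. Book value $33,588.
Year 8: DB = ⌊$33,588 × 200%/9⌋ = $7,464; SL = ⌊$25,388/2⌋ = $12,694 → take SL $12,694. Book value $20,894.
Year 9 (final): $20,894 − $8,200 = $12,694. Book value $8,200.

$46,455; $36,132; $28,102; $21,857; $17,000; $13,222; $12,693; $12,694; $12,694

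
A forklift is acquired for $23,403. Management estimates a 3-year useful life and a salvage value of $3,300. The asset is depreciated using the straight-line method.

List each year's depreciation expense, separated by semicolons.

Depreciable base = $23,403 − $3,300 = $20,103.
Annual expense = $20,103 / 3 = $6,701.
End of year 1: book value $16,702.
End of year 2: book value $10,001.
End of year 3: book value $3,300.

$6,701; $6,701; $6,701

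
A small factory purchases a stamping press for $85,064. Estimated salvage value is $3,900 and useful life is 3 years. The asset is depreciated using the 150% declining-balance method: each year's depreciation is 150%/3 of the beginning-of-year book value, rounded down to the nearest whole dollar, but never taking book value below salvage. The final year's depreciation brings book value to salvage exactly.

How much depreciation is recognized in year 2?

Depreciable base = $85,064 − $3,900 = $81,164.
Year 1: ⌊$85,064 × 150%/3⌋ = $42,532. Book value $42,532.
Year 2: ⌊$42,532 × 150%/3⌋ = $21,266. Book value $21,266.

$21,266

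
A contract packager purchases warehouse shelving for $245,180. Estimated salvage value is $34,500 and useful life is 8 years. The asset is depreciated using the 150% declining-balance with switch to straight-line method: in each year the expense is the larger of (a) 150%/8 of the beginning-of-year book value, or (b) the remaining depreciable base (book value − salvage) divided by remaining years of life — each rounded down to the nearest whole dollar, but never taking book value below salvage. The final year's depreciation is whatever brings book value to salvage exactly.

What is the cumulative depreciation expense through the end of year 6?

$175,801

Depreciable base = $245,180 − $34,500 = $210,680.
Year 1: DB = ⌊$245,180 × 150%/8⌋ = $45,971; SL = ⌊$210,680/8⌋ = $26,335 → take DB $45,971. Book value $199,209.
Year 2: DB = ⌊$199,209 × 150%/8⌋ = $37,351; SL = ⌊$164,709/7⌋ = $23,529 → take DB $37,351. Book value $161,858.
Year 3: DB = ⌊$161,858 × 150%/8⌋ = $30,348; SL = ⌊$127,358/6⌋ = $21,226 → take DB $30,348. Book value $131,510.
Year 4: DB = ⌊$131,510 × 150%/8⌋ = $24,658; SL = ⌊$97,010/5⌋ = $19,402 → take DB $24,658. Book value $106,852.
Year 5: DB = ⌊$106,852 × 150%/8⌋ = $20,034; SL = ⌊$72,352/4⌋ = $18,088 → take DB $20,034. Book value $86,818.
Year 6: DB = ⌊$86,818 × 150%/8⌋ = $16,278; SL = ⌊$52,318/3⌋ = $17,439 → take SL $17,439. Book value $69,379.
Accumulated through year 6 = $245,180 − $69,379 = $175,801.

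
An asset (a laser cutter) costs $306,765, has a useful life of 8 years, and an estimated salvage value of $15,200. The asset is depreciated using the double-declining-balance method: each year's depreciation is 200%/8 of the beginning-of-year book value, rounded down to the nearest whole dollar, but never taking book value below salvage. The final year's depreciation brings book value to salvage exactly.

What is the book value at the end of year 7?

Depreciable base = $306,765 − $15,200 = $291,565.
Year 1: ⌊$306,765 × 200%/8⌋ = $76,691. Book value $230,074.
Year 2: ⌊$230,074 × 200%/8⌋ = $57,518. Book value $172,556.
Year 3: ⌊$172,556 × 200%/8⌋ = $43,139. Book value $129,417.
Year 4: ⌊$129,417 × 200%/8⌋ = $32,354. Book value $97,063.
Year 5: ⌊$97,063 × 200%/8⌋ = $24,265. Book value $72,798.
Year 6: ⌊$72,798 × 200%/8⌋ = $18,199. Book value $54,599.
Year 7: ⌊$54,599 × 200%/8⌋ = $13,649. Book value $40,950.

$40,950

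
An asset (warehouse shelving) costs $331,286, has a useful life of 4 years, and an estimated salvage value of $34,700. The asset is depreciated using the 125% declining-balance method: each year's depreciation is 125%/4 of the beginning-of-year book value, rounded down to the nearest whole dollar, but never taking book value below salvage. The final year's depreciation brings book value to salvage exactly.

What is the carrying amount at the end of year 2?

Depreciable base = $331,286 − $34,700 = $296,586.
Year 1: ⌊$331,286 × 125%/4⌋ = $103,526. Book value $227,760.
Year 2: ⌊$227,760 × 125%/4⌋ = $71,175. Book value $156,585.

$156,585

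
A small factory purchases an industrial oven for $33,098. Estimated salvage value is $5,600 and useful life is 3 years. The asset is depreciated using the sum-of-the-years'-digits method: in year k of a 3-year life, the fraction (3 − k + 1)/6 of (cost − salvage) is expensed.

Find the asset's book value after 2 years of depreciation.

$10,183

Depreciable base = $33,098 − $5,600 = $27,498.
Sum of the years' digits = 3+2+1 = 6.
Year 1: $27,498 × 3/6 = $13,749. Book value $19,349.
Year 2: $27,498 × 2/6 = $9,166. Book value $10,183.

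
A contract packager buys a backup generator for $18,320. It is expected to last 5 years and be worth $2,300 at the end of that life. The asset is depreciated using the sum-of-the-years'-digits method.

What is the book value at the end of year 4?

Depreciable base = $18,320 − $2,300 = $16,020.
Sum of the years' digits = 5+4+3+2+1 = 15.
Year 1: $16,020 × 5/15 = $5,340. Book value $12,980.
Year 2: $16,020 × 4/15 = $4,272. Book value $8,708.
Year 3: $16,020 × 3/15 = $3,204. Book value $5,504.
Year 4: $16,020 × 2/15 = $2,136. Book value $3,368.

$3,368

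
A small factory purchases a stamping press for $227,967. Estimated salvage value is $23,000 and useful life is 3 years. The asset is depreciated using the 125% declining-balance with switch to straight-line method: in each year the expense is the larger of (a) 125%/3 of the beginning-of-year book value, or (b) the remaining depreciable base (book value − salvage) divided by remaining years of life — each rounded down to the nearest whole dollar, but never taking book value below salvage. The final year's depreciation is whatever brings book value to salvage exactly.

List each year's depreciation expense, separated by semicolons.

Depreciable base = $227,967 − $23,000 = $204,967.
Year 1: DB = ⌊$227,967 × 125%/3⌋ = $94,986; SL = ⌊$204,967/3⌋ = $68,322 → take DB $94,986. Book value $132,981.
Year 2: DB = ⌊$132,981 × 125%/3⌋ = $55,408; SL = ⌊$109,981/2⌋ = $54,990 → take DB $55,408. Book value $77,573.
Year 3 (final): $77,573 − $23,000 = $54,573. Book value $23,000.

$94,986; $55,408; $54,573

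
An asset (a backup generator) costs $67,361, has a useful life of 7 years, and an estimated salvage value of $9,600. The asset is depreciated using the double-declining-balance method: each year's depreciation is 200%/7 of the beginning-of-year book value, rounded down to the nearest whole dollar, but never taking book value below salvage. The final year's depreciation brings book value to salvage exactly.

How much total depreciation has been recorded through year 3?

Depreciable base = $67,361 − $9,600 = $57,761.
Year 1: ⌊$67,361 × 200%/7⌋ = $19,246. Book value $48,115.
Year 2: ⌊$48,115 × 200%/7⌋ = $13,747. Book value $34,368.
Year 3: ⌊$34,368 × 200%/7⌋ = $9,819. Book value $24,549.
Accumulated through year 3 = $67,361 − $24,549 = $42,812.

$42,812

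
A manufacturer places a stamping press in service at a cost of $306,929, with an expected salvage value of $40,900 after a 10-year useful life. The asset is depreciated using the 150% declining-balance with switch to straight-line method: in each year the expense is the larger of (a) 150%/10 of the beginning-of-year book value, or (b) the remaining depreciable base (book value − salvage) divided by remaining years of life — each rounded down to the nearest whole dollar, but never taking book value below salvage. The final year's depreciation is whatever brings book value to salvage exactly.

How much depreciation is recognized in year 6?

$20,428

Depreciable base = $306,929 − $40,900 = $266,029.
Year 1: DB = ⌊$306,929 × 150%/10⌋ = $46,039; SL = ⌊$266,029/10⌋ = $26,602 → take DB $46,039. Book value $260,890.
Year 2: DB = ⌊$260,890 × 150%/10⌋ = $39,133; SL = ⌊$219,990/9⌋ = $24,443 → take DB $39,133. Book value $221,757.
Year 3: DB = ⌊$221,757 × 150%/10⌋ = $33,263; SL = ⌊$180,857/8⌋ = $22,607 → take DB $33,263. Book value $188,494.
Year 4: DB = ⌊$188,494 × 150%/10⌋ = $28,274; SL = ⌊$147,594/7⌋ = $21,084 → take DB $28,274. Book value $160,220.
Year 5: DB = ⌊$160,220 × 150%/10⌋ = $24,033; SL = ⌊$119,320/6⌋ = $19,886 → take DB $24,033. Book value $136,187.
Year 6: DB = ⌊$136,187 × 150%/10⌋ = $20,428; SL = ⌊$95,287/5⌋ = $19,057 → take DB $20,428. Book value $115,759.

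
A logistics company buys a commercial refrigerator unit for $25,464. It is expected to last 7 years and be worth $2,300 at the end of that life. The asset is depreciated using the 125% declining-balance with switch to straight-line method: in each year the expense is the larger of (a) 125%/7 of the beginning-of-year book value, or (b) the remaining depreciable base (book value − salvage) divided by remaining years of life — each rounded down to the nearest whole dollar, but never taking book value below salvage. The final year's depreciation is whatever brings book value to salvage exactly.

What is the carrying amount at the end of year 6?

$5,254

Depreciable base = $25,464 − $2,300 = $23,164.
Year 1: DB = ⌊$25,464 × 125%/7⌋ = $4,547; SL = ⌊$23,164/7⌋ = $3,309 → take DB $4,547. Book value $20,917.
Year 2: DB = ⌊$20,917 × 125%/7⌋ = $3,735; SL = ⌊$18,617/6⌋ = $3,102 → take DB $3,735. Book value $17,182.
Year 3: DB = ⌊$17,182 × 125%/7⌋ = $3,068; SL = ⌊$14,882/5⌋ = $2,976 → take DB $3,068. Book value $14,114.
Year 4: DB = ⌊$14,114 × 125%/7⌋ = $2,520; SL = ⌊$11,814/4⌋ = $2,953 → take SL $2,953. Book value $11,161.
Year 5: DB = ⌊$11,161 × 125%/7⌋ = $1,993; SL = ⌊$8,861/3⌋ = $2,953 → take SL $2,953. Book value $8,208.
Year 6: DB = ⌊$8,208 × 125%/7⌋ = $1,465; SL = ⌊$5,908/2⌋ = $2,954 → take SL $2,954. Book value $5,254.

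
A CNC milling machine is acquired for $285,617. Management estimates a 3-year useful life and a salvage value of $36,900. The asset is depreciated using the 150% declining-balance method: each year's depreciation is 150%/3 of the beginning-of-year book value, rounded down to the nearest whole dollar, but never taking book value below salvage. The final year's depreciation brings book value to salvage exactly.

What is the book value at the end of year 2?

$71,405

Depreciable base = $285,617 − $36,900 = $248,717.
Year 1: ⌊$285,617 × 150%/3⌋ = $142,808. Book value $142,809.
Year 2: ⌊$142,809 × 150%/3⌋ = $71,404. Book value $71,405.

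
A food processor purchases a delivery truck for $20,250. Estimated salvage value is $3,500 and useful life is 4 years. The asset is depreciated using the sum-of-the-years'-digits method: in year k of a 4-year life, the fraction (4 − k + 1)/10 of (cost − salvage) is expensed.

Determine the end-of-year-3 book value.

Depreciable base = $20,250 − $3,500 = $16,750.
Sum of the years' digits = 4+3+2+1 = 10.
Year 1: $16,750 × 4/10 = $6,700. Book value $13,550.
Year 2: $16,750 × 3/10 = $5,025. Book value $8,525.
Year 3: $16,750 × 2/10 = $3,350. Book value $5,175.

$5,175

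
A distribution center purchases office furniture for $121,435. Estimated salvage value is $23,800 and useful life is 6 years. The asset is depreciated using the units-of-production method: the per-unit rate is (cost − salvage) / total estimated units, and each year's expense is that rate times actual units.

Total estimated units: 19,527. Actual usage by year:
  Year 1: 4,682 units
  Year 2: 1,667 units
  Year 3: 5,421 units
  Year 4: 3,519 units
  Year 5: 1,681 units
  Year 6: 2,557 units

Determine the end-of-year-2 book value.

Depreciable base = $121,435 − $23,800 = $97,635.
Rate = $97,635 / 19,527 units = $5 per unit.
Year 1: 4,682 × $5 = $23,410. Book value $98,025.
Year 2: 1,667 × $5 = $8,335. Book value $89,690.

$89,690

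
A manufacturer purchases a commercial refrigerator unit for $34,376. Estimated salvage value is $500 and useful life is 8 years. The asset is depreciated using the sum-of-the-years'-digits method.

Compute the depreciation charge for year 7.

Depreciable base = $34,376 − $500 = $33,876.
Sum of the years' digits = 8+7+6+5+4+3+2+1 = 36.
Year 1: $33,876 × 8/36 = $7,528. Book value $26,848.
Year 2: $33,876 × 7/36 = $6,587. Book value $20,261.
Year 3: $33,876 × 6/36 = $5,646. Book value $14,615.
Year 4: $33,876 × 5/36 = $4,705. Book value $9,910.
Year 5: $33,876 × 4/36 = $3,764. Book value $6,146.
Year 6: $33,876 × 3/36 = $2,823. Book value $3,323.
Year 7: $33,876 × 2/36 = $1,882. Book value $1,441.

$1,882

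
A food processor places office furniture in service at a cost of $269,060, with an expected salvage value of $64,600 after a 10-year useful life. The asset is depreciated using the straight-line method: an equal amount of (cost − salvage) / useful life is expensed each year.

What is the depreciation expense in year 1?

Depreciable base = $269,060 − $64,600 = $204,460.
Annual expense = $204,460 / 10 = $20,446.

$20,446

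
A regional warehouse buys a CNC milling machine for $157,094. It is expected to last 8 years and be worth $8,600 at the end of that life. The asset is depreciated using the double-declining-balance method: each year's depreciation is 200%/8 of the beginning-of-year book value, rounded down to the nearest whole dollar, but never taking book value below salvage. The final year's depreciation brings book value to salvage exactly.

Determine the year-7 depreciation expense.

$6,990

Depreciable base = $157,094 − $8,600 = $148,494.
Year 1: ⌊$157,094 × 200%/8⌋ = $39,273. Book value $117,821.
Year 2: ⌊$117,821 × 200%/8⌋ = $29,455. Book value $88,366.
Year 3: ⌊$88,366 × 200%/8⌋ = $22,091. Book value $66,275.
Year 4: ⌊$66,275 × 200%/8⌋ = $16,568. Book value $49,707.
Year 5: ⌊$49,707 × 200%/8⌋ = $12,426. Book value $37,281.
Year 6: ⌊$37,281 × 200%/8⌋ = $9,320. Book value $27,961.
Year 7: ⌊$27,961 × 200%/8⌋ = $6,990. Book value $20,971.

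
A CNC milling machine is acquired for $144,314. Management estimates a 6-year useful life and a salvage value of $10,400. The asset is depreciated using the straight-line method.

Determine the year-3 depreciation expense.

$22,319

Depreciable base = $144,314 − $10,400 = $133,914.
Annual expense = $133,914 / 6 = $22,319.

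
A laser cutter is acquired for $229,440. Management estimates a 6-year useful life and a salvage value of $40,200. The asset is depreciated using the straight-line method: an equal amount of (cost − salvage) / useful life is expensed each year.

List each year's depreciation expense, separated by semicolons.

Depreciable base = $229,440 − $40,200 = $189,240.
Annual expense = $189,240 / 6 = $31,540.
End of year 1: book value $197,900.
End of year 2: book value $166,360.
End of year 3: book value $134,820.
End of year 4: book value $103,280.
End of year 5: book value $71,740.
End of year 6: book value $40,200.

$31,540; $31,540; $31,540; $31,540; $31,540; $31,540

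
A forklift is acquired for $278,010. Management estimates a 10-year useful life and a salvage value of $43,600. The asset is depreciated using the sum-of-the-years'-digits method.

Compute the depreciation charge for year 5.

Depreciable base = $278,010 − $43,600 = $234,410.
Sum of the years' digits = 10+9+8+7+6+5+4+3+2+1 = 55.
Year 1: $234,410 × 10/55 = $42,620. Book value $235,390.
Year 2: $234,410 × 9/55 = $38,358. Book value $197,032.
Year 3: $234,410 × 8/55 = $34,096. Book value $162,936.
Year 4: $234,410 × 7/55 = $29,834. Book value $133,102.
Year 5: $234,410 × 6/55 = $25,572. Book value $107,530.

$25,572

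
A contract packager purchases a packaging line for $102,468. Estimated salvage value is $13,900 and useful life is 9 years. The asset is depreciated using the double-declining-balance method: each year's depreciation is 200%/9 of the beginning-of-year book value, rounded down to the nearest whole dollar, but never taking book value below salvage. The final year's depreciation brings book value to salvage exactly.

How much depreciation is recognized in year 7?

Depreciable base = $102,468 − $13,900 = $88,568.
Year 1: ⌊$102,468 × 200%/9⌋ = $22,770. Book value $79,698.
Year 2: ⌊$79,698 × 200%/9⌋ = $17,710. Book value $61,988.
Year 3: ⌊$61,988 × 200%/9⌋ = $13,775. Book value $48,213.
Year 4: ⌊$48,213 × 200%/9⌋ = $10,714. Book value $37,499.
Year 5: ⌊$37,499 × 200%/9⌋ = $8,333. Book value $29,166.
Year 6: ⌊$29,166 × 200%/9⌋ = $6,481. Book value $22,685.
Year 7: ⌊$22,685 × 200%/9⌋ = $5,041. Book value $17,644.

$5,041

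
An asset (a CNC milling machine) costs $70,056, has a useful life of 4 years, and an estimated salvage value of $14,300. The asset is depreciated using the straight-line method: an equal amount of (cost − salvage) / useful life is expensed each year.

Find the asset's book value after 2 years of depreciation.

Depreciable base = $70,056 − $14,300 = $55,756.
Annual expense = $55,756 / 4 = $13,939.
End of year 1: book value $56,117.
End of year 2: book value $42,178.

$42,178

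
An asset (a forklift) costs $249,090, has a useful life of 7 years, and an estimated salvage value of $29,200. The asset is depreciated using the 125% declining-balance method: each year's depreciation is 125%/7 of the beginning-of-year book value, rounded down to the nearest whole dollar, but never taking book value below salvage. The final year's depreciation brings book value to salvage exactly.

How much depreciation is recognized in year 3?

Depreciable base = $249,090 − $29,200 = $219,890.
Year 1: ⌊$249,090 × 125%/7⌋ = $44,480. Book value $204,610.
Year 2: ⌊$204,610 × 125%/7⌋ = $36,537. Book value $168,073.
Year 3: ⌊$168,073 × 125%/7⌋ = $30,013. Book value $138,060.

$30,013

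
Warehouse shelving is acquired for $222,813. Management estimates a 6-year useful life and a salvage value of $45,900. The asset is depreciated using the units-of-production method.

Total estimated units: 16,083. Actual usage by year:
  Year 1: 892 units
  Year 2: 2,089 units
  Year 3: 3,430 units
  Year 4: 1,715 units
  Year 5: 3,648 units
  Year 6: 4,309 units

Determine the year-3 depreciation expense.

$37,730

Depreciable base = $222,813 − $45,900 = $176,913.
Rate = $176,913 / 16,083 units = $11 per unit.
Year 1: 892 × $11 = $9,812. Book value $213,001.
Year 2: 2,089 × $11 = $22,979. Book value $190,022.
Year 3: 3,430 × $11 = $37,730. Book value $152,292.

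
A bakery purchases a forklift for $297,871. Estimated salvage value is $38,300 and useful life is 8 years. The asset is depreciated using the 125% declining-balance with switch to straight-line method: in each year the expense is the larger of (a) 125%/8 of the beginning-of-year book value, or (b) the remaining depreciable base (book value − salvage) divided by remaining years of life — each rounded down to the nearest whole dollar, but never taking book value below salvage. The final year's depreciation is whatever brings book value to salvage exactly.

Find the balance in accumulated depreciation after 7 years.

Depreciable base = $297,871 − $38,300 = $259,571.
Year 1: DB = ⌊$297,871 × 125%/8⌋ = $46,542; SL = ⌊$259,571/8⌋ = $32,446 → take DB $46,542. Book value $251,329.
Year 2: DB = ⌊$251,329 × 125%/8⌋ = $39,270; SL = ⌊$213,029/7⌋ = $30,432 → take DB $39,270. Book value $212,059.
Year 3: DB = ⌊$212,059 × 125%/8⌋ = $33,134; SL = ⌊$173,759/6⌋ = $28,959 → take DB $33,134. Book value $178,925.
Year 4: DB = ⌊$178,925 × 125%/8⌋ = $27,957; SL = ⌊$140,625/5⌋ = $28,125 → take SL $28,125. Book value $150,800.
Year 5: DB = ⌊$150,800 × 125%/8⌋ = $23,562; SL = ⌊$112,500/4⌋ = $28,125 → take SL $28,125. Book value $122,675.
Year 6: DB = ⌊$122,675 × 125%/8⌋ = $19,167; SL = ⌊$84,375/3⌋ = $28,125 → take SL $28,125. Book value $94,550.
Year 7: DB = ⌊$94,550 × 125%/8⌋ = $14,773; SL = ⌊$56,250/2⌋ = $28,125 → take SL $28,125. Book value $66,425.
Accumulated through year 7 = $297,871 − $66,425 = $231,446.

$231,446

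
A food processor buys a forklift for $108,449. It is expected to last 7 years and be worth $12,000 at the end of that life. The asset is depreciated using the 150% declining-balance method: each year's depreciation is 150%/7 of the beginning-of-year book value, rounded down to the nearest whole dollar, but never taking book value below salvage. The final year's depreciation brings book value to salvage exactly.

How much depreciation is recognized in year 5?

Depreciable base = $108,449 − $12,000 = $96,449.
Year 1: ⌊$108,449 × 150%/7⌋ = $23,239. Book value $85,210.
Year 2: ⌊$85,210 × 150%/7⌋ = $18,259. Book value $66,951.
Year 3: ⌊$66,951 × 150%/7⌋ = $14,346. Book value $52,605.
Year 4: ⌊$52,605 × 150%/7⌋ = $11,272. Book value $41,333.
Year 5: ⌊$41,333 × 150%/7⌋ = $8,857. Book value $32,476.

$8,857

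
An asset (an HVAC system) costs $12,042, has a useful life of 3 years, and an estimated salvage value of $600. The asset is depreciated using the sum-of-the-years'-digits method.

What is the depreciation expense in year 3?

Depreciable base = $12,042 − $600 = $11,442.
Sum of the years' digits = 3+2+1 = 6.
Year 1: $11,442 × 3/6 = $5,721. Book value $6,321.
Year 2: $11,442 × 2/6 = $3,814. Book value $2,507.
Year 3: $11,442 × 1/6 = $1,907. Book value $600.

$1,907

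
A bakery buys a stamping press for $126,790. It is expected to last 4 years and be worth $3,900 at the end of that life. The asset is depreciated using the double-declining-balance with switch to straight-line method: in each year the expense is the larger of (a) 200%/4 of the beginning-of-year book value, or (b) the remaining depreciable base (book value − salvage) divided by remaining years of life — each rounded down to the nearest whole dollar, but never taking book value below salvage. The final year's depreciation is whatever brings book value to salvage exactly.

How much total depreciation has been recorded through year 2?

Depreciable base = $126,790 − $3,900 = $122,890.
Year 1: DB = ⌊$126,790 × 200%/4⌋ = $63,395; SL = ⌊$122,890/4⌋ = $30,722 → take DB $63,395. Book value $63,395.
Year 2: DB = ⌊$63,395 × 200%/4⌋ = $31,697; SL = ⌊$59,495/3⌋ = $19,831 → take DB $31,697. Book value $31,698.
Accumulated through year 2 = $126,790 − $31,698 = $95,092.

$95,092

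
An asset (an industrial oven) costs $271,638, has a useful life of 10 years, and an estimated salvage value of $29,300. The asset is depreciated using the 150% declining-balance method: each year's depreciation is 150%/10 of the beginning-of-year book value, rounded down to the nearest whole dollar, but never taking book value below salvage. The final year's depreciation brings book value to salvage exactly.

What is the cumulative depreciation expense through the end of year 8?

Depreciable base = $271,638 − $29,300 = $242,338.
Year 1: ⌊$271,638 × 150%/10⌋ = $40,745. Book value $230,893.
Year 2: ⌊$230,893 × 150%/10⌋ = $34,633. Book value $196,260.
Year 3: ⌊$196,260 × 150%/10⌋ = $29,439. Book value $166,821.
Year 4: ⌊$166,821 × 150%/10⌋ = $25,023. Book value $141,798.
Year 5: ⌊$141,798 × 150%/10⌋ = $21,269. Book value $120,529.
Year 6: ⌊$120,529 × 150%/10⌋ = $18,079. Book value $102,450.
Year 7: ⌊$102,450 × 150%/10⌋ = $15,367. Book value $87,083.
Year 8: ⌊$87,083 × 150%/10⌋ = $13,062. Book value $74,021.
Accumulated through year 8 = $271,638 − $74,021 = $197,617.

$197,617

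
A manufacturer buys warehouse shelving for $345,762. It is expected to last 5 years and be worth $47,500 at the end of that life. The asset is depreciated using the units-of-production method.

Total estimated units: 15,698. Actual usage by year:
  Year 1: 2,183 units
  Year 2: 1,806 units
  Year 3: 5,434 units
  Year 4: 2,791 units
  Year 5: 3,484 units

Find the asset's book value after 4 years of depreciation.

Depreciable base = $345,762 − $47,500 = $298,262.
Rate = $298,262 / 15,698 units = $19 per unit.
Year 1: 2,183 × $19 = $41,477. Book value $304,285.
Year 2: 1,806 × $19 = $34,314. Book value $269,971.
Year 3: 5,434 × $19 = $103,246. Book value $166,725.
Year 4: 2,791 × $19 = $53,029. Book value $113,696.

$113,696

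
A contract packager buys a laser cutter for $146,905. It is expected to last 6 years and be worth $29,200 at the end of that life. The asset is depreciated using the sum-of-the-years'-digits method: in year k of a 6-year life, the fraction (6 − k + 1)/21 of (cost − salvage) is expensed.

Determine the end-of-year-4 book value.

Depreciable base = $146,905 − $29,200 = $117,705.
Sum of the years' digits = 6+5+4+3+2+1 = 21.
Year 1: $117,705 × 6/21 = $33,630. Book value $113,275.
Year 2: $117,705 × 5/21 = $28,025. Book value $85,250.
Year 3: $117,705 × 4/21 = $22,420. Book value $62,830.
Year 4: $117,705 × 3/21 = $16,815. Book value $46,015.

$46,015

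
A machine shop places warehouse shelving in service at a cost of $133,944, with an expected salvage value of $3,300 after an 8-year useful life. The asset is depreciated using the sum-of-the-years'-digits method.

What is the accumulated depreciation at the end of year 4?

Depreciable base = $133,944 − $3,300 = $130,644.
Sum of the years' digits = 8+7+6+5+4+3+2+1 = 36.
Year 1: $130,644 × 8/36 = $29,032. Book value $104,912.
Year 2: $130,644 × 7/36 = $25,403. Book value $79,509.
Year 3: $130,644 × 6/36 = $21,774. Book value $57,735.
Year 4: $130,644 × 5/36 = $18,145. Book value $39,590.
Accumulated through year 4 = $133,944 − $39,590 = $94,354.

$94,354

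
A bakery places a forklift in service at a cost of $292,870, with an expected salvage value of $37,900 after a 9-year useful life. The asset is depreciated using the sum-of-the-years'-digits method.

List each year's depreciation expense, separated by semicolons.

$50,994; $45,328; $39,662; $33,996; $28,330; $22,664; $16,998; $11,332; $5,666

Depreciable base = $292,870 − $37,900 = $254,970.
Sum of the years' digits = 9+8+7+6+5+4+3+2+1 = 45.
Year 1: $254,970 × 9/45 = $50,994. Book value $241,876.
Year 2: $254,970 × 8/45 = $45,328. Book value $196,548.
Year 3: $254,970 × 7/45 = $39,662. Book value $156,886.
Year 4: $254,970 × 6/45 = $33,996. Book value $122,890.
Year 5: $254,970 × 5/45 = $28,330. Book value $94,560.
Year 6: $254,970 × 4/45 = $22,664. Book value $71,896.
Year 7: $254,970 × 3/45 = $16,998. Book value $54,898.
Year 8: $254,970 × 2/45 = $11,332. Book value $43,566.
Year 9: $254,970 × 1/45 = $5,666. Book value $37,900.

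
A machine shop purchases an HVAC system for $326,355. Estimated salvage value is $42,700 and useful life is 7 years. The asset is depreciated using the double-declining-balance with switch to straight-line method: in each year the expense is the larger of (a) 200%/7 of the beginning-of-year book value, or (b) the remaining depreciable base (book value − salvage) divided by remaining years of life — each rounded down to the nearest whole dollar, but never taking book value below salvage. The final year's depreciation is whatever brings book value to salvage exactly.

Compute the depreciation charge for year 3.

Depreciable base = $326,355 − $42,700 = $283,655.
Year 1: DB = ⌊$326,355 × 200%/7⌋ = $93,244; SL = ⌊$283,655/7⌋ = $40,522 → take DB $93,244. Book value $233,111.
Year 2: DB = ⌊$233,111 × 200%/7⌋ = $66,603; SL = ⌊$190,411/6⌋ = $31,735 → take DB $66,603. Book value $166,508.
Year 3: DB = ⌊$166,508 × 200%/7⌋ = $47,573; SL = ⌊$123,808/5⌋ = $24,761 → take DB $47,573. Book value $118,935.

$47,573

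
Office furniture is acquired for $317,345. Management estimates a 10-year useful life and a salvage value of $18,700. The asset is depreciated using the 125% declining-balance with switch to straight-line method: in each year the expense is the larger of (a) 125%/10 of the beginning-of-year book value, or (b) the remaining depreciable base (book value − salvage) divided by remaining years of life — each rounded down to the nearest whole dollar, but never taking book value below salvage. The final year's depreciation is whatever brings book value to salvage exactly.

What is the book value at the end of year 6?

$129,500

Depreciable base = $317,345 − $18,700 = $298,645.
Year 1: DB = ⌊$317,345 × 125%/10⌋ = $39,668; SL = ⌊$298,645/10⌋ = $29,864 → take DB $39,668. Book value $277,677.
Year 2: DB = ⌊$277,677 × 125%/10⌋ = $34,709; SL = ⌊$258,977/9⌋ = $28,775 → take DB $34,709. Book value $242,968.
Year 3: DB = ⌊$242,968 × 125%/10⌋ = $30,371; SL = ⌊$224,268/8⌋ = $28,033 → take DB $30,371. Book value $212,597.
Year 4: DB = ⌊$212,597 × 125%/10⌋ = $26,574; SL = ⌊$193,897/7⌋ = $27,699 → take SL $27,699. Book value $184,898.
Year 5: DB = ⌊$184,898 × 125%/10⌋ = $23,112; SL = ⌊$166,198/6⌋ = $27,699 → take SL $27,699. Book value $157,199.
Year 6: DB = ⌊$157,199 × 125%/10⌋ = $19,649; SL = ⌊$138,499/5⌋ = $27,699 → take SL $27,699. Book value $129,500.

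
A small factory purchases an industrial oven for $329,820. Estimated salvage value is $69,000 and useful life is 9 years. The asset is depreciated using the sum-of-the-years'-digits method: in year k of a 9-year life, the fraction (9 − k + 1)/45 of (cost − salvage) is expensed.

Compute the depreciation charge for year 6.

$23,184

Depreciable base = $329,820 − $69,000 = $260,820.
Sum of the years' digits = 9+8+7+6+5+4+3+2+1 = 45.
Year 1: $260,820 × 9/45 = $52,164. Book value $277,656.
Year 2: $260,820 × 8/45 = $46,368. Book value $231,288.
Year 3: $260,820 × 7/45 = $40,572. Book value $190,716.
Year 4: $260,820 × 6/45 = $34,776. Book value $155,940.
Year 5: $260,820 × 5/45 = $28,980. Book value $126,960.
Year 6: $260,820 × 4/45 = $23,184. Book value $103,776.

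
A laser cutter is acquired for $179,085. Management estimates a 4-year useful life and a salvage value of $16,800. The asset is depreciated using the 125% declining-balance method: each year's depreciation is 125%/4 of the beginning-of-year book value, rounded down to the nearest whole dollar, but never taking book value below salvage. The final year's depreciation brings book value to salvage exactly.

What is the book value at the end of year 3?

$58,195

Depreciable base = $179,085 − $16,800 = $162,285.
Year 1: ⌊$179,085 × 125%/4⌋ = $55,964. Book value $123,121.
Year 2: ⌊$123,121 × 125%/4⌋ = $38,475. Book value $84,646.
Year 3: ⌊$84,646 × 125%/4⌋ = $26,451. Book value $58,195.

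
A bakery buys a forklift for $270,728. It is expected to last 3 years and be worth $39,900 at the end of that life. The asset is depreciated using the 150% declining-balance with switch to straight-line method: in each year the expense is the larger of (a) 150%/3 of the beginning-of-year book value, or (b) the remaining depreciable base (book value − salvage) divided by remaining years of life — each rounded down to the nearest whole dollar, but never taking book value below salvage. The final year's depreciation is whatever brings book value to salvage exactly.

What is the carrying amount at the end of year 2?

Depreciable base = $270,728 − $39,900 = $230,828.
Year 1: DB = ⌊$270,728 × 150%/3⌋ = $135,364; SL = ⌊$230,828/3⌋ = $76,942 → take DB $135,364. Book value $135,364.
Year 2: DB = ⌊$135,364 × 150%/3⌋ = $67,682; SL = ⌊$95,464/2⌋ = $47,732 → take DB $67,682. Book value $67,682.

$67,682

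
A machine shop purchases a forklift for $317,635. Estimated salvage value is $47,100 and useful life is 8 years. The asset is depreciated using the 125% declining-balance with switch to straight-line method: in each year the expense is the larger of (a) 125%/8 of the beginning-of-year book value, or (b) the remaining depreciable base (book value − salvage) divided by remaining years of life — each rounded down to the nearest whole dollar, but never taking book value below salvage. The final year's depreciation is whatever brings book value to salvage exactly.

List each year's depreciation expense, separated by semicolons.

$49,630; $41,875; $35,332; $29,812; $28,471; $28,471; $28,472; $28,472

Depreciable base = $317,635 − $47,100 = $270,535.
Year 1: DB = ⌊$317,635 × 125%/8⌋ = $49,630; SL = ⌊$270,535/8⌋ = $33,816 → take DB $49,630. Book value $268,005.
Year 2: DB = ⌊$268,005 × 125%/8⌋ = $41,875; SL = ⌊$220,905/7⌋ = $31,557 → take DB $41,875. Book value $226,130.
Year 3: DB = ⌊$226,130 × 125%/8⌋ = $35,332; SL = ⌊$179,030/6⌋ = $29,838 → take DB $35,332. Book value $190,798.
Year 4: DB = ⌊$190,798 × 125%/8⌋ = $29,812; SL = ⌊$143,698/5⌋ = $28,739 → take DB $29,812. Book value $160,986.
Year 5: DB = ⌊$160,986 × 125%/8⌋ = $25,154; SL = ⌊$113,886/4⌋ = $28,471 → take SL $28,471. Book value $132,515.
Year 6: DB = ⌊$132,515 × 125%/8⌋ = $20,705; SL = ⌊$85,415/3⌋ = $28,471 → take SL $28,471. Book value $104,044.
Year 7: DB = ⌊$104,044 × 125%/8⌋ = $16,256; SL = ⌊$56,944/2⌋ = $28,472 → take SL $28,472. Book value $75,572.
Year 8 (final): $75,572 − $47,100 = $28,472. Book value $47,100.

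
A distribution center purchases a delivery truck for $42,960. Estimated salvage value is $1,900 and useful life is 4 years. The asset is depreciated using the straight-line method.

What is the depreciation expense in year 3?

Depreciable base = $42,960 − $1,900 = $41,060.
Annual expense = $41,060 / 4 = $10,265.

$10,265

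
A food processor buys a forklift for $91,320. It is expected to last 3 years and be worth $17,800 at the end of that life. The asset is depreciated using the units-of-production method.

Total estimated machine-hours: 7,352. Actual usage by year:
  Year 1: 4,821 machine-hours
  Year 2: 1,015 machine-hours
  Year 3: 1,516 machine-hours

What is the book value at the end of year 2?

Depreciable base = $91,320 − $17,800 = $73,520.
Rate = $73,520 / 7,352 machine-hours = $10 per machine-hour.
Year 1: 4,821 × $10 = $48,210. Book value $43,110.
Year 2: 1,015 × $10 = $10,150. Book value $32,960.

$32,960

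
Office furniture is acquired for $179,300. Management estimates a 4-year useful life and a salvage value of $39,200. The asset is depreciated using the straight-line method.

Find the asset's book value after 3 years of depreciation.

$74,225

Depreciable base = $179,300 − $39,200 = $140,100.
Annual expense = $140,100 / 4 = $35,025.
End of year 1: book value $144,275.
End of year 2: book value $109,250.
End of year 3: book value $74,225.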